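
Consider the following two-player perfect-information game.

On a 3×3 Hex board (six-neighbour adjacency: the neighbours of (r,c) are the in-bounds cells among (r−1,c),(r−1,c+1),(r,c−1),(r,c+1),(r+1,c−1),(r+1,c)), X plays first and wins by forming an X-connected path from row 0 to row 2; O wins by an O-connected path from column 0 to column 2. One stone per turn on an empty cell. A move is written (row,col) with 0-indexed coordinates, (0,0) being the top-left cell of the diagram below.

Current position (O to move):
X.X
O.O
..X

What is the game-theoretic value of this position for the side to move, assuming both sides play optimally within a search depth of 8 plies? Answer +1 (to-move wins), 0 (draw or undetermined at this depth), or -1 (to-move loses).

value(X.X/O.O/..X, O) = +1

ply 1, O at X.X/O.O/..X | (0,1)=-1→XOX/O.O/..X; (1,1)=+1→X.X/OOO/..X*; (2,0)=+1→X.X/O.O/O.X; (2,1)=+1→X.X/O.O/.OX
ply 2: X.X/OOO/..X is terminal -1 (X); from X.X/O.O/..X depth 8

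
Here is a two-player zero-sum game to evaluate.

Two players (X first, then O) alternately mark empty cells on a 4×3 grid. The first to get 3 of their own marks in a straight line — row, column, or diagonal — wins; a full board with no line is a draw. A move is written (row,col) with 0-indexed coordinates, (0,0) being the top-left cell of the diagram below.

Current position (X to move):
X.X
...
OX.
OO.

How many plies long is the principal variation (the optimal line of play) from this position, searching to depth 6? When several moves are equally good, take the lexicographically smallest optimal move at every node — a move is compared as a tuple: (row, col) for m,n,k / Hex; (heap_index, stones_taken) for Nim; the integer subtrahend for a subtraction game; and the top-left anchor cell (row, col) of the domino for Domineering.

ply 1, X at X.X/.../OX./OO. | (0,1)=+1→XXX/.../OX./OO.*; (1,0)=-1→X.X/X../OX./OO.; (1,1)=-1→X.X/.X./OX./OO.; (1,2)=-1→X.X/..X/OX./OO.; (2,2)=-1→X.X/.../OXX/OO.; (3,2)=-1→X.X/.../OX./OOX
ply 2: XXX/.../OX./OO. is terminal -1 (O); from X.X/.../OX./OO. depth 6

PV length from [X.X/.../OX./OO.]: 1 ply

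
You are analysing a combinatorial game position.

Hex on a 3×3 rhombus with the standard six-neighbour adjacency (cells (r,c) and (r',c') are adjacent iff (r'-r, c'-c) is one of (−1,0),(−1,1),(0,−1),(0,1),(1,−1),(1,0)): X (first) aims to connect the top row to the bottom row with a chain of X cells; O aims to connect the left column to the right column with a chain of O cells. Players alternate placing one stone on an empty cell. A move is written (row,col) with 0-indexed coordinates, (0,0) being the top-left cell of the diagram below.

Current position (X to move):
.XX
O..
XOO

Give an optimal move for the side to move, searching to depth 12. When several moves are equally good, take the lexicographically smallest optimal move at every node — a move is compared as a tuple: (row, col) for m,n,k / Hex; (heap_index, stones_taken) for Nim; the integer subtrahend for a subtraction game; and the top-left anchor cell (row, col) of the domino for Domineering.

[.XX/O../XOO] X move#1: (0,0):-1/XXX/O../XOO, (1,1):+1/.XX/OX./XOO*, (1,2):-1/.XX/O.X/XOO
[.XX/OX./XOO] end (terminal -1, O#2); searched .XX/O../XOO to 12

X's best at [.XX/O../XOO]: (1,1)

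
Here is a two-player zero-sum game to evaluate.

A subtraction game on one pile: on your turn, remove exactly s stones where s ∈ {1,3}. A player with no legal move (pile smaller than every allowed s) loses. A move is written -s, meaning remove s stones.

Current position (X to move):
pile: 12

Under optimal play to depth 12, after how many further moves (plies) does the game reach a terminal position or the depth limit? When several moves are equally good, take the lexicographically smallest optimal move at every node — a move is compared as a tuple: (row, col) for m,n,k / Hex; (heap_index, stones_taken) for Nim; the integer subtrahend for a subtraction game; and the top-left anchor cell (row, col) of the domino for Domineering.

[12] X move#1: -1:-1/11*, -3:-1/9
[11] O move#2: -1:+1/10*, -3:+1/8
[10] X move#3: -1:-1/9*, -3:-1/7
[9] O move#4: -1:+1/8*, -3:+1/6
[8] X move#5: -1:-1/7*, -3:-1/5
[7] O move#6: -1:+1/6*, -3:+1/4
[6] X move#7: -1:-1/5*, -3:-1/3
[5] O move#8: -1:+1/4*, -3:+1/2
[4] X move#9: -1:-1/3*, -3:-1/1
[3] O move#10: -1:+1/2*, -3:+1/0
[2] X move#11: -1:-1/1*
[1] O move#12: -1:+1/0*
[0] end (terminal -1, X#13); searched 12 to 12

PV length from [12]: 12 plies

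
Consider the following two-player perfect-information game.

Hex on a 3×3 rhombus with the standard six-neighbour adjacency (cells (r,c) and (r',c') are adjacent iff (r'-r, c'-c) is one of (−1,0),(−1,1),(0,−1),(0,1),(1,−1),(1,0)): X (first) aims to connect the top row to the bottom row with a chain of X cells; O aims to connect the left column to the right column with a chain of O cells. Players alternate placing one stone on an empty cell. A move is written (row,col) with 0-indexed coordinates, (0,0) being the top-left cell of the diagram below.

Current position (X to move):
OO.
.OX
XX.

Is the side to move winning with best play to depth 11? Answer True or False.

X winning at [OO./.OX/XX.]: True

[OO./.OX/XX.] X move#1: (0,2):+1/OOX/.OX/XX.*, (1,0):-1/OO./XOX/XX., (2,2):-1/OO./.OX/XXX
[OOX/.OX/XX.] end (terminal -1, O#2); searched OO./.OX/XX. to 11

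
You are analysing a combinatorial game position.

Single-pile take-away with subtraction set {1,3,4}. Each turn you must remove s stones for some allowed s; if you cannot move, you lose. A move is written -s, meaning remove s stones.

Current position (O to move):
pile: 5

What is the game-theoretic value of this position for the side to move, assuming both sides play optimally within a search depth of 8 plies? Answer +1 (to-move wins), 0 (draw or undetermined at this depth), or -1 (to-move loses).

value(5, O) = +1

ply 1, O at 5 | -1=-1→4; -3=+1→2*; -4=-1→1
ply 2, X at 2 | -1=-1→1*
ply 3, O at 1 | -1=+1→0*
ply 4: 0 is terminal -1 (X); from 5 depth 8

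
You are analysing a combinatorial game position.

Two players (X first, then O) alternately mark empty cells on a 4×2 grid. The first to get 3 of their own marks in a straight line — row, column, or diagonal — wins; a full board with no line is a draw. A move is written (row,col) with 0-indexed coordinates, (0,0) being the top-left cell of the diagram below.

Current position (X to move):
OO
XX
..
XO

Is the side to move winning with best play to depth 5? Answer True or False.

p1 X@[OO/XX/../XO]: (2,0)[OO/XX/X./XO]+1* (2,1)[OO/XX/.X/XO]+0
p2 O@[OO/XX/X./XO] terminal -1; root [OO/XX/../XO] d5

X winning at [OO/XX/../XO]: True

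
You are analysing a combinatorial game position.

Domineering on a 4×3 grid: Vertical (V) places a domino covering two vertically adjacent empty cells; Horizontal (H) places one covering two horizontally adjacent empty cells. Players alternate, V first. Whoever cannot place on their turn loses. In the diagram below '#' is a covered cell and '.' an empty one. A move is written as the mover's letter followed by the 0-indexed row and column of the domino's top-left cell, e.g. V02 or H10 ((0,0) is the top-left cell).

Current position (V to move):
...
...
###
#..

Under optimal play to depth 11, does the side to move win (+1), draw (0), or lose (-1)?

p1 V@[.../.../###/#..]: V00[#../#../###/#..]-1 V01[.#./.#./###/#..]+1* V02[..#/..#/###/#..]-1
p2 H@[.#./.#./###/#..]: H31[.#./.#./###/###]-1*
p3 V@[.#./.#./###/###]: V00[##./##./###/###]+1* V02[.##/.##/###/###]+1
p4 H@[##./##./###/###] terminal -1; root [.../.../###/#..] d11

value(.../.../###/#.., V) = +1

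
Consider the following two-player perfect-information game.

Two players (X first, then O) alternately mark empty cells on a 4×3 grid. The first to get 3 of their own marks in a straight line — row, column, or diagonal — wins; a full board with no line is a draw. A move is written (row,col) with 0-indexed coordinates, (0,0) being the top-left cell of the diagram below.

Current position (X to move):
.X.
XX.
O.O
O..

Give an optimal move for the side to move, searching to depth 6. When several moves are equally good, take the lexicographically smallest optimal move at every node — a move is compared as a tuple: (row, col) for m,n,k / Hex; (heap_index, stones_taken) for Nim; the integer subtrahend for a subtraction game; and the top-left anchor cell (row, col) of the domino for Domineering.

p1 X@[.X./XX./O.O/O..]: (0,0)[XX./XX./O.O/O..]-1 (0,2)[.XX/XX./O.O/O..]-1 (1,2)[.X./XXX/O.O/O..]+1* (2,1)[.X./XX./OXO/O..]+1 (3,1)[.X./XX./O.O/OX.]-1 (3,2)[.X./XX./O.O/O.X]-1
p2 O@[.X./XXX/O.O/O..] terminal -1; root [.X./XX./O.O/O..] d6

X's best at [.X./XX./O.O/O..]: (1,2)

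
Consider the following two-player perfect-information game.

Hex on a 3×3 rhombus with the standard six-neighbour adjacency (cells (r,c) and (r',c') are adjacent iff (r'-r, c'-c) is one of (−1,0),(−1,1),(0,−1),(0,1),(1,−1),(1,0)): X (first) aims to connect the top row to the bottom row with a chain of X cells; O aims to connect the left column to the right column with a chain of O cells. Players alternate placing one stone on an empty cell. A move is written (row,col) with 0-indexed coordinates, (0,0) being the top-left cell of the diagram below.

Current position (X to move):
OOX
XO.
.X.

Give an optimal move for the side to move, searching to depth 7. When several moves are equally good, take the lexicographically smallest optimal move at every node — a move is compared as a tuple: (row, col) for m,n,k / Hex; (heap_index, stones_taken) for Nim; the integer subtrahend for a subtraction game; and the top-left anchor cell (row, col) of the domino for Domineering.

ply 1, X at OOX/XO./.X. | (1,2)=+1→OOX/XOX/.X.*; (2,0)=-1→OOX/XO./XX.; (2,2)=-1→OOX/XO./.XX
ply 2: OOX/XOX/.X. is terminal -1 (O); from OOX/XO./.X. depth 7

X's best at [OOX/XO./.X.]: (1,2)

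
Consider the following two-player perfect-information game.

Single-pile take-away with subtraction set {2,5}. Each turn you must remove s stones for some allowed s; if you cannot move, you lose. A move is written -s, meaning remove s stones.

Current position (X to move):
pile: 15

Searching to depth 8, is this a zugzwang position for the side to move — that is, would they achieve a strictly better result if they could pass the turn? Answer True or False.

ply 1, X at 15 | -2=-1→13*; -5=-1→10
ply 2, O at 13 | -2=+1→11*; -5=+1→8
ply 3, X at 11 | -2=-1→9*; -5=-1→6
ply 4, O at 9 | -2=+1→7*; -5=+1→4
ply 5, X at 7 | -2=-1→5*; -5=-1→2
ply 6, O at 5 | -2=-1→3; -5=+1→0*
ply 7: 0 is terminal -1 (X); from 15 depth 8
suppose X passes — search the same position with O to move:
pass> ply 1, O at 15 | -2=-1→13*; -5=-1→10
pass> ply 2, X at 13 | -2=+1→11*; -5=+1→8
pass> ply 3, O at 11 | -2=-1→9*; -5=-1→6
pass> ply 4, X at 9 | -2=+1→7*; -5=+1→4
pass> ply 5, O at 7 | -2=-1→5*; -5=-1→2
pass> ply 6, X at 5 | -2=-1→3; -5=+1→0*
pass> ply 7: 0 is terminal -1 (O); from 15 depth 8
for X: play -1, pass +1

zugzwang(15, X) = True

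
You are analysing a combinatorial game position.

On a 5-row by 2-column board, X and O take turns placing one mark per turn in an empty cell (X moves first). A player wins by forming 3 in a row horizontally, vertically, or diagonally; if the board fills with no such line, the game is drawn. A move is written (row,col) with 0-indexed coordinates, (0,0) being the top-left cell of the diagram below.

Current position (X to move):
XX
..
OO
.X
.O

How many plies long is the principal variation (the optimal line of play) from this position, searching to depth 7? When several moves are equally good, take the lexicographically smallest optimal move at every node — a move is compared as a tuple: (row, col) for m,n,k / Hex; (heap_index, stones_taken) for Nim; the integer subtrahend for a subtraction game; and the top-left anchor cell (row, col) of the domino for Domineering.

PV length from [XX/../OO/.X/.O]: 4 plies

p1 X@[XX/../OO/.X/.O]: (1,0)[XX/X./OO/.X/.O]+0* (1,1)[XX/.X/OO/.X/.O]-1 (3,0)[XX/../OO/XX/.O]+0 (4,0)[XX/../OO/.X/XO]+0
p2 O@[XX/X./OO/.X/.O]: (1,1)[XX/XO/OO/.X/.O]+0* (3,0)[XX/X./OO/OX/.O]+0 (4,0)[XX/X./OO/.X/OO]+0
p3 X@[XX/XO/OO/.X/.O]: (3,0)[XX/XO/OO/XX/.O]+0* (4,0)[XX/XO/OO/.X/XO]+0
p4 O@[XX/XO/OO/XX/.O]: (4,0)[XX/XO/OO/XX/OO]+0*
p5 X@[XX/XO/OO/XX/OO] terminal +0; root [XX/../OO/.X/.O] d7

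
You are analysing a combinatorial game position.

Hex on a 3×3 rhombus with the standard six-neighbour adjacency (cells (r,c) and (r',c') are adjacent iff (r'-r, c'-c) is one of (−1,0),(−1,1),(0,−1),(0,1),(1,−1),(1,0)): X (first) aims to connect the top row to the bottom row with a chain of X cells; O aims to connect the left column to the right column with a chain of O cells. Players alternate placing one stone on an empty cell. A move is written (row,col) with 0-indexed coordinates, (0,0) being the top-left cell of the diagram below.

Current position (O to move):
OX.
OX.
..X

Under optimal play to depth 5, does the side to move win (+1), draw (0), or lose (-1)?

ply 1, O at OX./OX./..X | (0,2)=-1→OXO/OX./..X*; (1,2)=-1→OX./OXO/..X; (2,0)=-1→OX./OX./O.X; (2,1)=-1→OX./OX./.OX
ply 2, X at OXO/OX./..X | (1,2)=+1→OXO/OXX/..X*; (2,0)=+1→OXO/OX./X.X; (2,1)=+1→OXO/OX./.XX
ply 3: OXO/OXX/..X is terminal -1 (O); from OX./OX./..X depth 5

value(OX./OX./..X, O) = -1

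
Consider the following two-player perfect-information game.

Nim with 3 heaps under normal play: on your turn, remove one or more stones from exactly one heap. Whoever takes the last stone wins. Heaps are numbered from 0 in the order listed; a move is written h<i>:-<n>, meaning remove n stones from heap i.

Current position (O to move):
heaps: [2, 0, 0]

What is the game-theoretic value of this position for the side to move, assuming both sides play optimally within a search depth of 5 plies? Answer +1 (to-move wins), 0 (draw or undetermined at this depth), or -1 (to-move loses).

ply 1, O at (2,0,0) | h0:-1=-1→(1,0,0); h0:-2=+1→(0,0,0)*
ply 2: (0,0,0) is terminal -1 (X); from (2,0,0) depth 5

value((2,0,0), O) = +1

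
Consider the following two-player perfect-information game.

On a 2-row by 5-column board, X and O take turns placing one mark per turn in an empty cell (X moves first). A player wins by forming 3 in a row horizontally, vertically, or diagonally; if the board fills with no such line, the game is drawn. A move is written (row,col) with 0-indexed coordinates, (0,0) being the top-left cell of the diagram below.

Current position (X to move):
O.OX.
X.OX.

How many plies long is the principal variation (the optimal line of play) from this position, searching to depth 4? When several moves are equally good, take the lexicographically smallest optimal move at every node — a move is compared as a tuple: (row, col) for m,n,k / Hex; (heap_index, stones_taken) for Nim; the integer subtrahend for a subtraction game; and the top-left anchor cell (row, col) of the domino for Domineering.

PV length from [O.OX./X.OX.]: 4 plies

ply 1, X at O.OX./X.OX. | (0,1)=+0→OXOX./X.OX.*; (0,4)=-1→O.OXX/X.OX.; (1,1)=-1→O.OX./XXOX.; (1,4)=-1→O.OX./X.OXX
ply 2, O at OXOX./X.OX. | (0,4)=+0→OXOXO/X.OX.*; (1,1)=+0→OXOX./XOOX.; (1,4)=+0→OXOX./X.OXO
ply 3, X at OXOXO/X.OX. | (1,1)=+0→OXOXO/XXOX.*; (1,4)=+0→OXOXO/X.OXX
ply 4, O at OXOXO/XXOX. | (1,4)=+0→OXOXO/XXOXO*
ply 5: OXOXO/XXOXO is terminal +0 (X); from O.OX./X.OX. depth 4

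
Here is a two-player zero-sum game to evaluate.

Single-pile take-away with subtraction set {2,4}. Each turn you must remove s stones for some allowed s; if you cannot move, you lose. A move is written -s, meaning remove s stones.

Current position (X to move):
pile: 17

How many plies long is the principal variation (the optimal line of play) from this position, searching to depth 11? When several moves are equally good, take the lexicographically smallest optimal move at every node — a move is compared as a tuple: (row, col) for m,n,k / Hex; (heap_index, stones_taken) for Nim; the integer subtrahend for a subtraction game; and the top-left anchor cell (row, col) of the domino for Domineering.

PV length from [17]: 5 plies

ply 1, X at 17 | -2=-1→15; -4=+1→13*
ply 2, O at 13 | -2=-1→11*; -4=-1→9
ply 3, X at 11 | -2=-1→9; -4=+1→7*
ply 4, O at 7 | -2=-1→5*; -4=-1→3
ply 5, X at 5 | -2=-1→3; -4=+1→1*
ply 6: 1 is terminal -1 (O); from 17 depth 11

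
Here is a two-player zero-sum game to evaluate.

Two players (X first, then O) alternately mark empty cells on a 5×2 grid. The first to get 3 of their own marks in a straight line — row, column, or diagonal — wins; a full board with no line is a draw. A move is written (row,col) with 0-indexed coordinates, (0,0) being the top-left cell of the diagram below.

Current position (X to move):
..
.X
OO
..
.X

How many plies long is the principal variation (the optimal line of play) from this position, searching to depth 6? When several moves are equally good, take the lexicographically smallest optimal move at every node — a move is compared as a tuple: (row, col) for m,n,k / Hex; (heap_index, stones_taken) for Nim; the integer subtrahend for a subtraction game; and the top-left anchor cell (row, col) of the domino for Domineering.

PV length from [../.X/OO/../.X]: 6 plies

p1 X@[../.X/OO/../.X]: (0,0)[X./.X/OO/../.X]-1 (0,1)[.X/.X/OO/../.X]-1 (1,0)[../XX/OO/../.X]+0* (3,0)[../.X/OO/X./.X]+0 (3,1)[../.X/OO/.X/.X]-1 (4,0)[../.X/OO/../XX]-1
p2 O@[../XX/OO/../.X]: (0,0)[O./XX/OO/../.X]+0* (0,1)[.O/XX/OO/../.X]+0 (3,0)[../XX/OO/O./.X]+0 (3,1)[../XX/OO/.O/.X]+0 (4,0)[../XX/OO/../OX]+0
p3 X@[O./XX/OO/../.X]: (0,1)[OX/XX/OO/../.X]+0* (3,0)[O./XX/OO/X./.X]+0 (3,1)[O./XX/OO/.X/.X]+0 (4,0)[O./XX/OO/../XX]+0
p4 O@[OX/XX/OO/../.X]: (3,0)[OX/XX/OO/O./.X]+0* (3,1)[OX/XX/OO/.O/.X]+0 (4,0)[OX/XX/OO/../OX]+0
p5 X@[OX/XX/OO/O./.X]: (3,1)[OX/XX/OO/OX/.X]-1 (4,0)[OX/XX/OO/O./XX]+0*
p6 O@[OX/XX/OO/O./XX]: (3,1)[OX/XX/OO/OO/XX]+0*
p7 X@[OX/XX/OO/OO/XX] terminal +0; root [../.X/OO/../.X] d6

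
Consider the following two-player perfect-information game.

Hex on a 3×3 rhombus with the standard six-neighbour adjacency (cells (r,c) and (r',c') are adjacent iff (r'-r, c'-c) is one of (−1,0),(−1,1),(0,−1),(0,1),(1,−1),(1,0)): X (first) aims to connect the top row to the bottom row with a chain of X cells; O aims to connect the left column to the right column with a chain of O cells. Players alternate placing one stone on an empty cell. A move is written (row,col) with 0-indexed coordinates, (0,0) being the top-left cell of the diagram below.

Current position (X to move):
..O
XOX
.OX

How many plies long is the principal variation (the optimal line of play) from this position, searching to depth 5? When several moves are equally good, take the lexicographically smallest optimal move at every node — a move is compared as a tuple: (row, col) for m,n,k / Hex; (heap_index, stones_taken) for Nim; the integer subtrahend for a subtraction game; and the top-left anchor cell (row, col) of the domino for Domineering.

p1 X@[..O/XOX/.OX]: (0,0)[X.O/XOX/.OX]-1 (0,1)[.XO/XOX/.OX]-1 (2,0)[..O/XOX/XOX]+1*
p2 O@[..O/XOX/XOX]: (0,0)[O.O/XOX/XOX]-1* (0,1)[.OO/XOX/XOX]-1
p3 X@[O.O/XOX/XOX]: (0,1)[OXO/XOX/XOX]+1*
p4 O@[OXO/XOX/XOX] terminal -1; root [..O/XOX/.OX] d5

PV length from [..O/XOX/.OX]: 3 plies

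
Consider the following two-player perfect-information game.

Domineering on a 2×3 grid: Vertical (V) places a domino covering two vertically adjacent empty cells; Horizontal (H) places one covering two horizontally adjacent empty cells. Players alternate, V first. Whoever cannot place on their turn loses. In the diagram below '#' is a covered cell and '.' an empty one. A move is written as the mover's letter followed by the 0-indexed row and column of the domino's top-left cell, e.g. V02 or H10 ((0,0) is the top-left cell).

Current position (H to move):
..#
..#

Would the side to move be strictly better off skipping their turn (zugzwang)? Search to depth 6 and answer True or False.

zugzwang(..#/..#, H) = False

[..#/..#] H move#1: H00:+1/###/..#*, H10:+1/..#/###
[###/..#] end (terminal -1, V#2); searched ..#/..# to 6
suppose H passes — search the same position with V to move:
pass> [..#/..#] V move#1: V00:+1/#.#/#.#*, V01:+1/.##/.##
pass> [#.#/#.#] end (terminal -1, H#2); searched ..#/..# to 6
for H: play +1, pass -1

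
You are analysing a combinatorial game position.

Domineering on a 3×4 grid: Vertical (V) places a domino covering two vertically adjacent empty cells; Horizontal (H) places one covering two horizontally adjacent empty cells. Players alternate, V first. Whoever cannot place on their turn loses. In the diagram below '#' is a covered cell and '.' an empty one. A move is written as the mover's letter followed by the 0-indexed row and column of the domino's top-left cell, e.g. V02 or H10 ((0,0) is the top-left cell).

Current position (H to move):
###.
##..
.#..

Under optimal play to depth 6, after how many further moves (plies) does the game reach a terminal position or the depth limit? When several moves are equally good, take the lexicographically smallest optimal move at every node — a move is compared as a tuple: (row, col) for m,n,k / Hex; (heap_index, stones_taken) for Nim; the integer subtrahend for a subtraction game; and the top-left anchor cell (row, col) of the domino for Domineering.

p1 H@[###./##../.#..]: H12[###./####/.#..]+1* H22[###./##../.###]-1
p2 V@[###./####/.#..] terminal -1; root [###./##../.#..] d6

PV length from [###./##../.#..]: 1 ply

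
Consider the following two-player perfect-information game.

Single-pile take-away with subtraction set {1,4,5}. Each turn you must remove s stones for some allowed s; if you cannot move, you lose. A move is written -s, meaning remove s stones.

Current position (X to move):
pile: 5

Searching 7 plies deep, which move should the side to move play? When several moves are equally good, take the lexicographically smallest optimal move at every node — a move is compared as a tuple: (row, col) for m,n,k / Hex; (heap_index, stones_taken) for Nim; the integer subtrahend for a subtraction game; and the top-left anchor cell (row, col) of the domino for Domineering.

[5] X move#1: -1:-1/4, -4:-1/1, -5:+1/0*
[0] end (terminal -1, O#2); searched 5 to 7

X's best at [5]: -5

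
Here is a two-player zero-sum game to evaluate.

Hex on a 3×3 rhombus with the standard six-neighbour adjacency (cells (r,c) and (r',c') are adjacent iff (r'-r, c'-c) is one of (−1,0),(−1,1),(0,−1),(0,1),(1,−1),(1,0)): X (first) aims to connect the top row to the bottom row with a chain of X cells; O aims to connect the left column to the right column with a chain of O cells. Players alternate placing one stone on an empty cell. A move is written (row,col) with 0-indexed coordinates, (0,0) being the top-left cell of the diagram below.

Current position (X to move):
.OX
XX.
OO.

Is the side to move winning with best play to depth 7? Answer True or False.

p1 X@[.OX/XX./OO.]: (0,0)[XOX/XX./OO.]-1* (1,2)[.OX/XXX/OO.]-1 (2,2)[.OX/XX./OOX]-1
p2 O@[XOX/XX./OO.]: (1,2)[XOX/XXO/OO.]+1* (2,2)[XOX/XX./OOO]+1
p3 X@[XOX/XXO/OO.] terminal -1; root [.OX/XX./OO.] d7

X winning at [.OX/XX./OO.]: False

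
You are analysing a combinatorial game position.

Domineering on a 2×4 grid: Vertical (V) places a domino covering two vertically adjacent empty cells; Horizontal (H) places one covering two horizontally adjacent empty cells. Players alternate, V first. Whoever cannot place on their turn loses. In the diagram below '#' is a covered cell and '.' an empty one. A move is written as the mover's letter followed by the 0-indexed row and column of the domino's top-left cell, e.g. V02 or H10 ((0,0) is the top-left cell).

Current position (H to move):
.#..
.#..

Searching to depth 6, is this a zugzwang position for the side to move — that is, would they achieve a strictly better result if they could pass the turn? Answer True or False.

zugzwang(.#../.#.., H) = False

[.#../.#..] H move#1: H02:+1/.###/.#..*, H12:+1/.#../.###
[.###/.#..] V move#2: V00:-1/####/##..*
[####/##..] H move#3: H12:+1/####/####*
[####/####] end (terminal -1, V#4); searched .#../.#.. to 6
suppose H passes — search the same position with V to move:
pass> [.#../.#..] V move#1: V00:-1/##../##.., V02:+1/.##./.##.*, V03:+1/.#.#/.#.#
pass> [.##./.##.] end (terminal -1, H#2); searched .#../.#.. to 6
for H: play +1, pass -1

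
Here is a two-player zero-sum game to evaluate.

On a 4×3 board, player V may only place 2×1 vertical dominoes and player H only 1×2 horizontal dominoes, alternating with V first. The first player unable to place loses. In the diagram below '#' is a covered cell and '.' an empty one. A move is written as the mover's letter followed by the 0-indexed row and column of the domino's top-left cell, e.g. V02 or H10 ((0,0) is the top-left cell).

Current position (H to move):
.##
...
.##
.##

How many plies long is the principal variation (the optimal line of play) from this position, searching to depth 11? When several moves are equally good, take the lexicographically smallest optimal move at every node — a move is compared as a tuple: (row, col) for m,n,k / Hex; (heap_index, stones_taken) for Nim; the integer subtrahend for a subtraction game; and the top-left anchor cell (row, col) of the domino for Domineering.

[.##/.../.##/.##] H move#1: H10:-1/.##/##./.##/.##*, H11:-1/.##/.##/.##/.##
[.##/##./.##/.##] V move#2: V20:+1/.##/##./###/###*
[.##/##./###/###] end (terminal -1, H#3); searched .##/.../.##/.## to 11

PV length from [.##/.../.##/.##]: 2 plies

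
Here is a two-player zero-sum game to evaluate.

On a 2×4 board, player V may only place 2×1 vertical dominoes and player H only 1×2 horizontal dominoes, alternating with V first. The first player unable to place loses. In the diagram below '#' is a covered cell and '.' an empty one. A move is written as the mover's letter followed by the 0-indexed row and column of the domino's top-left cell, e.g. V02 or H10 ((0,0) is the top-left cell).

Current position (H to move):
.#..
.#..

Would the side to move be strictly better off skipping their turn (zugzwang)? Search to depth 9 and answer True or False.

zugzwang(.#../.#.., H) = False

p1 H@[.#../.#..]: H02[.###/.#..]+1* H12[.#../.###]+1
p2 V@[.###/.#..]: V00[####/##..]-1*
p3 H@[####/##..]: H12[####/####]+1*
p4 V@[####/####] terminal -1; root [.#../.#..] d9
if H skipped the turn, V would face:
~ p1 V@[.#../.#..]: V00[##../##..]-1 V02[.##./.##.]+1* V03[.#.#/.#.#]+1
~ p2 H@[.##./.##.] terminal -1; root [.#../.#..] d9
compare (H): move=+1 vs pass=-1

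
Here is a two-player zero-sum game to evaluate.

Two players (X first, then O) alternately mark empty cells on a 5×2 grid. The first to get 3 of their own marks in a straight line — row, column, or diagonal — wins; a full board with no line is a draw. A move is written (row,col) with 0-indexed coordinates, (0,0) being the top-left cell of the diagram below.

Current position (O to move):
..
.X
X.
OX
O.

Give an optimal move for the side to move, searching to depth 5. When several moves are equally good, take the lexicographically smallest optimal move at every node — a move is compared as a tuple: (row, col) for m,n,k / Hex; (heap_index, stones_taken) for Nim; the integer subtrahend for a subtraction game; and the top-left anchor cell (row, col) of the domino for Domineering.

O's best at [../.X/X./OX/O.]: (2,1)

[../.X/X./OX/O.] O move#1: (0,0):-1/O./.X/X./OX/O., (0,1):-1/.O/.X/X./OX/O., (1,0):-1/../OX/X./OX/O., (2,1):+0/../.X/XO/OX/O.*, (4,1):-1/../.X/X./OX/OO
[../.X/XO/OX/O.] X move#2: (0,0):+0/X./.X/XO/OX/O.*, (0,1):+0/.X/.X/XO/OX/O., (1,0):+0/../XX/XO/OX/O., (4,1):+0/../.X/XO/OX/OX
[X./.X/XO/OX/O.] O move#3: (0,1):-1/XO/.X/XO/OX/O., (1,0):+0/X./OX/XO/OX/O.*, (4,1):-1/X./.X/XO/OX/OO
[X./OX/XO/OX/O.] X move#4: (0,1):+0/XX/OX/XO/OX/O.*, (4,1):+0/X./OX/XO/OX/OX
[XX/OX/XO/OX/O.] O move#5: (4,1):+0/XX/OX/XO/OX/OO*
[XX/OX/XO/OX/OO] end (terminal +0, X#6); searched ../.X/X./OX/O. to 5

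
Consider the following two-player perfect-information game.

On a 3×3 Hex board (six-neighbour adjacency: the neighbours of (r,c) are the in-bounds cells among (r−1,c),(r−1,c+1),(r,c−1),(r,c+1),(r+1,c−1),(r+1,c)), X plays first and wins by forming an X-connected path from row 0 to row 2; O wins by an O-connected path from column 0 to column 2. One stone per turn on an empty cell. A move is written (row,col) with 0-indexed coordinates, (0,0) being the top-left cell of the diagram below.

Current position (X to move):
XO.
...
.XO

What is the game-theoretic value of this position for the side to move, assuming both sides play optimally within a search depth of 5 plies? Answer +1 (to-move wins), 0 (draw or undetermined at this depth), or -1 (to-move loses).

value(XO./.../.XO, X) = +1

p1 X@[XO./.../.XO]: (0,2)[XOX/.../.XO]+1* (1,0)[XO./X../.XO]+1 (1,1)[XO./.X./.XO]+1 (1,2)[XO./..X/.XO]+1 (2,0)[XO./.../XXO]+1
p2 O@[XOX/.../.XO]: (1,0)[XOX/O../.XO]-1* (1,1)[XOX/.O./.XO]-1 (1,2)[XOX/..O/.XO]-1 (2,0)[XOX/.../OXO]-1
p3 X@[XOX/O../.XO]: (1,1)[XOX/OX./.XO]+1* (1,2)[XOX/O.X/.XO]+1 (2,0)[XOX/O../XXO]+1
p4 O@[XOX/OX./.XO] terminal -1; root [XO./.../.XO] d5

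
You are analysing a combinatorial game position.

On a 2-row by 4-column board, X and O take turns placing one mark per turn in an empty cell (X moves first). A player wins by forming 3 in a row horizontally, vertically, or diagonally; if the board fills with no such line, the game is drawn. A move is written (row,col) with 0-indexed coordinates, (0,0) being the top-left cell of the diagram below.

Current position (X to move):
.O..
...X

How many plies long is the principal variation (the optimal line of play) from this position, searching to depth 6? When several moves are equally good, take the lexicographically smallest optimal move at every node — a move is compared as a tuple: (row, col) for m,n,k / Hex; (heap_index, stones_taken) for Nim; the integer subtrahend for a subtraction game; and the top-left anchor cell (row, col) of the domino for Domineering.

ply 1, X at .O../...X | (0,0)=+0→XO../...X*; (0,2)=+0→.OX./...X; (0,3)=+0→.O.X/...X; (1,0)=-1→.O../X..X; (1,1)=+0→.O../.X.X; (1,2)=+0→.O../..XX
ply 2, O at XO../...X | (0,2)=+0→XOO./...X*; (0,3)=+0→XO.O/...X; (1,0)=+0→XO../O..X; (1,1)=+0→XO../.O.X; (1,2)=+0→XO../..OX
ply 3, X at XOO./...X | (0,3)=+0→XOOX/...X*; (1,0)=-1→XOO./X..X; (1,1)=-1→XOO./.X.X; (1,2)=-1→XOO./..XX
ply 4, O at XOOX/...X | (1,0)=+0→XOOX/O..X*; (1,1)=+0→XOOX/.O.X; (1,2)=+0→XOOX/..OX
ply 5, X at XOOX/O..X | (1,1)=+0→XOOX/OX.X*; (1,2)=+0→XOOX/O.XX
ply 6, O at XOOX/OX.X | (1,2)=+0→XOOX/OXOX*
ply 7: XOOX/OXOX is terminal +0 (X); from .O../...X depth 6

PV length from [.O../...X]: 6 plies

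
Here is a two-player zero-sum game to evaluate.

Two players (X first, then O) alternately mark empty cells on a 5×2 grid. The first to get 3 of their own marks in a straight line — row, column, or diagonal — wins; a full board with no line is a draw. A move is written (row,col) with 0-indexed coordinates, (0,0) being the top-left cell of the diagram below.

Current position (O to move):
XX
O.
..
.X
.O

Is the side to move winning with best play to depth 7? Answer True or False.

[XX/O./../.X/.O] O move#1: (1,1):+0/XX/OO/../.X/.O*, (2,0):+0/XX/O./O./.X/.O, (2,1):+0/XX/O./.O/.X/.O, (3,0):+0/XX/O./../OX/.O, (4,0):+0/XX/O./../.X/OO
[XX/OO/../.X/.O] X move#2: (2,0):+0/XX/OO/X./.X/.O*, (2,1):+0/XX/OO/.X/.X/.O, (3,0):+0/XX/OO/../XX/.O, (4,0):+0/XX/OO/../.X/XO
[XX/OO/X./.X/.O] O move#3: (2,1):+0/XX/OO/XO/.X/.O*, (3,0):+0/XX/OO/X./OX/.O, (4,0):+0/XX/OO/X./.X/OO
[XX/OO/XO/.X/.O] X move#4: (3,0):+0/XX/OO/XO/XX/.O*, (4,0):+0/XX/OO/XO/.X/XO
[XX/OO/XO/XX/.O] O move#5: (4,0):+0/XX/OO/XO/XX/OO*
[XX/OO/XO/XX/OO] end (terminal +0, X#6); searched XX/O./../.X/.O to 7

O winning at [XX/O./../.X/.O]: False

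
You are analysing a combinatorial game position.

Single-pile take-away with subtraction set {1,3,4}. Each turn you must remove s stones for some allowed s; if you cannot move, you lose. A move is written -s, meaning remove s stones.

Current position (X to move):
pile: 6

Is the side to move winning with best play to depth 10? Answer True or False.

ply 1, X at 6 | -1=-1→5; -3=-1→3; -4=+1→2*
ply 2, O at 2 | -1=-1→1*
ply 3, X at 1 | -1=+1→0*
ply 4: 0 is terminal -1 (O); from 6 depth 10

X winning at [6]: True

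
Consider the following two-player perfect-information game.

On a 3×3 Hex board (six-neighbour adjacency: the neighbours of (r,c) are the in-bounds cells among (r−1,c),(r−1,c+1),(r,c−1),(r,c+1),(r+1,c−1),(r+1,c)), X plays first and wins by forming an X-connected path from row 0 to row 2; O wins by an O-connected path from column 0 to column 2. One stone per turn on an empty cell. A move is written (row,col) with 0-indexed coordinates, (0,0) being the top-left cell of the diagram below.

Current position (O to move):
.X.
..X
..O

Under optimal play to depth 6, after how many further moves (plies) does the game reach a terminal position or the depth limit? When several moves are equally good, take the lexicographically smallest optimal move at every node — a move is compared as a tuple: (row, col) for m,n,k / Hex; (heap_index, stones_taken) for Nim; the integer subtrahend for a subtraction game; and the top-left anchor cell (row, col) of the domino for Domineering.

[.X./..X/..O] O move#1: (0,0):-1/OX./..X/..O, (0,2):-1/.XO/..X/..O, (1,0):-1/.X./O.X/..O, (1,1):+1/.X./.OX/..O*, (2,0):-1/.X./..X/O.O, (2,1):-1/.X./..X/.OO
[.X./.OX/..O] X move#2: (0,0):-1/XX./.OX/..O*, (0,2):-1/.XX/.OX/..O, (1,0):-1/.X./XOX/..O, (2,0):-1/.X./.OX/X.O, (2,1):-1/.X./.OX/.XO
[XX./.OX/..O] O move#3: (0,2):+1/XXO/.OX/..O*, (1,0):+1/XX./OOX/..O, (2,0):+1/XX./.OX/O.O, (2,1):+1/XX./.OX/.OO
[XXO/.OX/..O] X move#4: (1,0):-1/XXO/XOX/..O*, (2,0):-1/XXO/.OX/X.O, (2,1):-1/XXO/.OX/.XO
[XXO/XOX/..O] O move#5: (2,0):+1/XXO/XOX/O.O*, (2,1):-1/XXO/XOX/.OO
[XXO/XOX/O.O] end (terminal -1, X#6); searched .X./..X/..O to 6

PV length from [.X./..X/..O]: 5 plies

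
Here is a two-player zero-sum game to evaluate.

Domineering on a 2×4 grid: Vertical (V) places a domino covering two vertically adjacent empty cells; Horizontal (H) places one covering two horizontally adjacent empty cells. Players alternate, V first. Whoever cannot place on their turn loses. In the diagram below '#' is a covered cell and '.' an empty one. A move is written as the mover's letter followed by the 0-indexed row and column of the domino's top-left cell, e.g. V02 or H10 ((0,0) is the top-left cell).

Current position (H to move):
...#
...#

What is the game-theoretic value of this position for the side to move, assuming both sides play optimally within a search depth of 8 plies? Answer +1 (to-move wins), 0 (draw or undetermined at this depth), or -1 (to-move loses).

value(...#/...#, H) = +1

[...#/...#] H move#1: H00:+1/##.#/...#*, H01:+1/.###/...#, H10:+1/...#/##.#, H11:+1/...#/.###
[##.#/...#] V move#2: V02:-1/####/..##*
[####/..##] H move#3: H10:+1/####/####*
[####/####] end (terminal -1, V#4); searched ...#/...# to 8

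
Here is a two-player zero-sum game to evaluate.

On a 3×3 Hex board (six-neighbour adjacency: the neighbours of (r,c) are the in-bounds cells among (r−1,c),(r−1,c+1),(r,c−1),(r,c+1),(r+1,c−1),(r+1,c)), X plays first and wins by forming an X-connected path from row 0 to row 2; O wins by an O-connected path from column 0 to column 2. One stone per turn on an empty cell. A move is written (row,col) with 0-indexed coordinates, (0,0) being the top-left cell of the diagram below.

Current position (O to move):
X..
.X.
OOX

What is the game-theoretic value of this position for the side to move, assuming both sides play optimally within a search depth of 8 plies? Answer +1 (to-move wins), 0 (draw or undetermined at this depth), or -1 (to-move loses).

[X../.X./OOX] O move#1: (0,1):-1/XO./.X./OOX, (0,2):-1/X.O/.X./OOX, (1,0):-1/X../OX./OOX, (1,2):+1/X../.XO/OOX*
[X../.XO/OOX] end (terminal -1, X#2); searched X../.X./OOX to 8

value(X../.X./OOX, O) = +1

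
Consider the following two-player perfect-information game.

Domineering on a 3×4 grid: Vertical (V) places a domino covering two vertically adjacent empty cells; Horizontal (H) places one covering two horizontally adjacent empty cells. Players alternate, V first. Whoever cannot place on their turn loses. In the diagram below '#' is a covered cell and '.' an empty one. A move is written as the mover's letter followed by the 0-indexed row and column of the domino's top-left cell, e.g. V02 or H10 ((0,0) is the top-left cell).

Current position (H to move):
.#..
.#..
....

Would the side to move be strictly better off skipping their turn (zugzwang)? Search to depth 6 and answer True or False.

zugzwang(.#../.#../...., H) = False

p1 H@[.#../.#../....]: H02[.###/.#../....]-1 H12[.#../.###/....]+1* H20[.#../.#../##..]-1 H21[.#../.#../.##.]-1 H22[.#../.#../..##]-1
p2 V@[.#../.###/....]: V00[##../####/....]-1* V10[.#../####/#...]-1
p3 H@[##../####/....]: H02[####/####/....]+1* H20[##../####/##..]+1 H21[##../####/.##.]+1 H22[##../####/..##]+1
p4 V@[####/####/....] terminal -1; root [.#../.#../....] d6
pass branch (V moves first from the same position):
  | p1 V@[.#../.#../....]: V00[##../##../....]-1 V02[.##./.##./....]+1* V03[.#.#/.#.#/....]+1 V10[.#../##../#...]-1 V12[.#../.##./..#.]+1 V13[.#../.#.#/...#]+1
  | p2 H@[.##./.##./....]: H20[.##./.##./##..]-1* H21[.##./.##./.##.]-1 H22[.##./.##./..##]-1
  | p3 V@[.##./.##./##..]: V00[###./###./##..]+1* V03[.###/.###/##..]+1 V13[.##./.###/##.#]+1
  | p4 H@[###./###./##..]: H22[###./###./####]-1*
  | p5 V@[###./###./####]: V03[####/####/####]+1*
  | p6 H@[####/####/####] terminal -1; root [.#../.#../....] d6
H moving scores +1; H passing scores -1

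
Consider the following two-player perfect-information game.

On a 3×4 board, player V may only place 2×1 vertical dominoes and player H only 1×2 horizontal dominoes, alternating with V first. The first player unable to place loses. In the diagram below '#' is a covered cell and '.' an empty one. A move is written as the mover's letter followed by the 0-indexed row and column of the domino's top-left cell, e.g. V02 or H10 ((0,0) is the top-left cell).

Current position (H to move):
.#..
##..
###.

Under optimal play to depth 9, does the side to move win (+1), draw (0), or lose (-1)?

ply 1, H at .#../##../###. | H02=-1→.###/##../###.; H12=+1→.#../####/###.*
ply 2: .#../####/###. is terminal -1 (V); from .#../##../###. depth 9

value(.#../##../###., H) = +1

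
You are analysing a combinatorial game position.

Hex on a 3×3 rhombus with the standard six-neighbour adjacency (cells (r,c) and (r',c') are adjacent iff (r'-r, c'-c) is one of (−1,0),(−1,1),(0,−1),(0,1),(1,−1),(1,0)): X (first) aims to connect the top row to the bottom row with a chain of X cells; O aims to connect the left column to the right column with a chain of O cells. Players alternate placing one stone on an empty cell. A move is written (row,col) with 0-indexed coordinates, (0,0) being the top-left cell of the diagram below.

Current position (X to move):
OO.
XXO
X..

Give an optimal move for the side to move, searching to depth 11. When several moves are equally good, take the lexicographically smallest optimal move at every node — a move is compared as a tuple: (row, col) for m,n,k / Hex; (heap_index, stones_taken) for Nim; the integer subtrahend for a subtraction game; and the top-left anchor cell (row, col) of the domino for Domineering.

ply 1, X at OO./XXO/X.. | (0,2)=+1→OOX/XXO/X..*; (2,1)=-1→OO./XXO/XX.; (2,2)=-1→OO./XXO/X.X
ply 2: OOX/XXO/X.. is terminal -1 (O); from OO./XXO/X.. depth 11

X's best at [OO./XXO/X..]: (0,2)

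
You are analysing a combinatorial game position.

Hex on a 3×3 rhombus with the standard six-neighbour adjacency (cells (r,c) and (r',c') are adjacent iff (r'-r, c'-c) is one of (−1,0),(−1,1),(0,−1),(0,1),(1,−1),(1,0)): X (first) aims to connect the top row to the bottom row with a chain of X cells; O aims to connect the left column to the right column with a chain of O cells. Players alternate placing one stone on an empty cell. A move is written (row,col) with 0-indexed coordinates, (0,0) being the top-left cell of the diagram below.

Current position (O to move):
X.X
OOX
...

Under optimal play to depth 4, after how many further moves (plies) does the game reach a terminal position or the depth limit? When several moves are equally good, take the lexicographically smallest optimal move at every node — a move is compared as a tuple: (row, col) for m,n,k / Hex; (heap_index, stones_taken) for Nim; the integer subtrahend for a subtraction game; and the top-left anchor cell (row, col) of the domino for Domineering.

p1 O@[X.X/OOX/...]: (0,1)[XOX/OOX/...]-1* (2,0)[X.X/OOX/O..]-1 (2,1)[X.X/OOX/.O.]-1 (2,2)[X.X/OOX/..O]-1
p2 X@[XOX/OOX/...]: (2,0)[XOX/OOX/X..]+1* (2,1)[XOX/OOX/.X.]+1 (2,2)[XOX/OOX/..X]+1
p3 O@[XOX/OOX/X..]: (2,1)[XOX/OOX/XO.]-1* (2,2)[XOX/OOX/X.O]-1
p4 X@[XOX/OOX/XO.]: (2,2)[XOX/OOX/XOX]+1*
p5 O@[XOX/OOX/XOX] terminal -1; root [X.X/OOX/...] d4

PV length from [X.X/OOX/...]: 4 plies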